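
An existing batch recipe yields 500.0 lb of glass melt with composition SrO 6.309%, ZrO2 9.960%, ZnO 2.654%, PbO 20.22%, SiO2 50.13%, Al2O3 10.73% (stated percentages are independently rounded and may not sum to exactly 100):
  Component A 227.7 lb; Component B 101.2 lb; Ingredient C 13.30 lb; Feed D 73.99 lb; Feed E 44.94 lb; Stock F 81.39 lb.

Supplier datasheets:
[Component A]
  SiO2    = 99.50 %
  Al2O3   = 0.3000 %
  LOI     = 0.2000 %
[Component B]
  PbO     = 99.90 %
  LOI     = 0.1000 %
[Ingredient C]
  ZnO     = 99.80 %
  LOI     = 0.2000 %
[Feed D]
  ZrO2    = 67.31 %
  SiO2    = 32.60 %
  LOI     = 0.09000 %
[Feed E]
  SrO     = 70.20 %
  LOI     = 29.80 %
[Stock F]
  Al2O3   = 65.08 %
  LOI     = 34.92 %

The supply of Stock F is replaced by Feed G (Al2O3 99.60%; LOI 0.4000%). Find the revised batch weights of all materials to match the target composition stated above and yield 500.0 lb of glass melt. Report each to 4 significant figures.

Mid-chain values are printed rounded to 4 significant digits at each printed step; full float precision is held throughout — every reported value sees exactly one rounding. The derived quantities, including LOI, the six compositions, yield, net glass mass, totals, are rebuilt using the weight values at 500.0 lb of glass at full float precision, as given in the problem or the answer.
Target masses of each oxide per 500.0 lb glass melt:
  SrO: 6.309% × 500.0 = 31.54 lb
  ZrO2: 9.960% × 500.0 = 49.80 lb
  ZnO: 2.654% × 500.0 = 13.27 lb
  PbO: 20.22% × 500.0 = 101.1 lb
  SiO2: 50.13% × 500.0 = 250.6 lb
  Al2O3: 10.73% × 500.0 = 53.65 lb
Mass-balance tally per oxide on the weights just shown, against the basis in use (each sum matches its target mass inside rounding margins):
  SrO: 44.94·0.7020 = 31.55 lb (target 31.54 lb)
  ZrO2: 73.99·0.6731 = 49.80 lb (target 49.80 lb)
  ZnO: 13.30·0.9980 = 13.27 lb (target 13.27 lb)
  PbO: 101.2·0.9990 = 101.1 lb (target 101.1 lb)
  SiO2: 227.7·0.9950 + 73.99·0.3260 = 250.7 lb (target 250.6 lb)
  Al2O3: 227.7·0.003000 + 53.18·0.9960 = 53.65 lb (target 53.65 lb)
Glass-mass sanity pass: total charge less LOI = 500.1 lb (per-oxide target masses sum to 500.0 lb; with the basis standing at 500.0 lb — deltas are rounding alone).
Total batch = Σ batch = 514.3 lb; loss to ignition Σ batch·LOI = 14.25 lb; yield: glass divided by total = 97.23%.

Revised batch per 500.0 lb glass melt:
  Component A: 227.7 lb
  Component B: 101.2 lb
  Ingredient C: 13.30 lb
  Feed D: 73.99 lb
  Feed E: 44.94 lb
  Feed G: 53.18 lb
Total batch = 514.3 lb; LOI loss = 14.25 lb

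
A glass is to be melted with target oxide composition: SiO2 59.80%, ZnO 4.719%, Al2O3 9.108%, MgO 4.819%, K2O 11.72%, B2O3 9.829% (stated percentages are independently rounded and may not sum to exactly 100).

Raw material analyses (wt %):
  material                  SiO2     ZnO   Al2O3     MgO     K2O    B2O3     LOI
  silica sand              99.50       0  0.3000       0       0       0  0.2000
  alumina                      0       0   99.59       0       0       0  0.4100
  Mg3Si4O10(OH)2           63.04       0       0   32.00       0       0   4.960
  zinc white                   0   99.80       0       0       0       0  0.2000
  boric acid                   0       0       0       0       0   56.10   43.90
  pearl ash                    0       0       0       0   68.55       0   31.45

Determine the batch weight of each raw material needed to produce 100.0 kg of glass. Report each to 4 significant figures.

Batch per 100.0 kg glass:
  silica sand: 50.56 kg
  alumina: 8.993 kg
  Mg3Si4O10(OH)2: 15.06 kg
  zinc white: 4.728 kg
  boric acid: 17.52 kg
  pearl ash: 17.10 kg
Total batch = 114.0 kg; LOI loss = 13.96 kg; yield = 87.75%

Working values are printed, rounded to four significant figures, between the steps; full precision is held at all times — each reported result sees exactly one rounding. The derived quantities are recomputed using the weight values for 100.0 kg of glass in exact precision (net glass mass, the totals, six oxide percentages, LOI, the yield) as quoted within question or answer.
The oxide mass targets at 100.0 kg glass:
  SiO2: 59.80% × 100.0 = 59.80 kg
  ZnO: 4.719% × 100.0 = 4.719 kg
  Al2O3: 9.108% × 100.0 = 9.108 kg
  MgO: 4.819% × 100.0 = 4.819 kg
  K2O: 11.72% × 100.0 = 11.72 kg
  B2O3: 9.829% × 100.0 = 9.829 kg
Balance tally, oxide-wise, given the weights on record, relative to the basis at hand (every target is met by its sum up to rounding of the answer):
  SiO2: 50.56·0.9950 + 15.06·0.6304 = 59.80 kg (target 59.80 kg)
  ZnO: 4.728·0.9980 = 4.719 kg (target 4.719 kg)
  Al2O3: 50.56·0.003000 + 8.993·0.9959 = 9.108 kg (target 9.108 kg)
  MgO: 15.06·0.3200 = 4.819 kg (target 4.819 kg)
  K2O: 17.10·0.6855 = 11.72 kg (target 11.72 kg)
  B2O3: 17.52·0.5610 = 9.829 kg (target 9.829 kg)
Glass-mass sanity pass: whole batch net of LOI = 100.0 kg (the Σ of target masses is 100.0 kg; against the stated basis, 100.0 kg — any gap is answer rounding).
Batch total: Σ batch = 114.0 kg; the LOI term Σ batch·LOI equals 13.96 kg; yield, glass over the total, = 87.75%.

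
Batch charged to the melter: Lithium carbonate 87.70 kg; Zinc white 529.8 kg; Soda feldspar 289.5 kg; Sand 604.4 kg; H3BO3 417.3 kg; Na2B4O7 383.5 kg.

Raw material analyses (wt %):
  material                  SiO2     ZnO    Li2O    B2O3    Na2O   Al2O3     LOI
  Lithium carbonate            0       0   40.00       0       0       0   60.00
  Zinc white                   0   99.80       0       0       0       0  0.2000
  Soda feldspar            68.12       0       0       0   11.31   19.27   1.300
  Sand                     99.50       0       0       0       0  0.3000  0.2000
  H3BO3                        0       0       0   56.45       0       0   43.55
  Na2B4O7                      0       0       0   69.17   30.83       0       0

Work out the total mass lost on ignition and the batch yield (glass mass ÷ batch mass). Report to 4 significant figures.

Working values are printed, with 4-significant-digit rounding, as written. Each numeric step carries exact precision at every stage — each reported figure takes just one rounding. Derived quantities, including the yield, totals, glass mass, ignition loss, six oxide percentages, are re-derived from the weighed amounts on 2072 kg of glass in full precision precisely as stated by the problem or the answer.
Ignition loss by material:
  Lithium carbonate: 87.70 × 0.6000 = 52.62 kg
  Zinc white: 529.8 × 0.002000 = 1.060 kg
  Soda feldspar: 289.5 × 0.01300 = 3.763 kg
  Sand: 604.4 × 0.002000 = 1.209 kg
  H3BO3: 417.3 × 0.4355 = 181.7 kg
  Na2B4O7: 383.5 × 0 = 0 kg
Total LOI = 240.4 kg
Glass = batch − LOI = 2312 − 240.4 = 2072 kg

LOI loss = 240.4 kg; glass = 2072 kg; yield = 89.60%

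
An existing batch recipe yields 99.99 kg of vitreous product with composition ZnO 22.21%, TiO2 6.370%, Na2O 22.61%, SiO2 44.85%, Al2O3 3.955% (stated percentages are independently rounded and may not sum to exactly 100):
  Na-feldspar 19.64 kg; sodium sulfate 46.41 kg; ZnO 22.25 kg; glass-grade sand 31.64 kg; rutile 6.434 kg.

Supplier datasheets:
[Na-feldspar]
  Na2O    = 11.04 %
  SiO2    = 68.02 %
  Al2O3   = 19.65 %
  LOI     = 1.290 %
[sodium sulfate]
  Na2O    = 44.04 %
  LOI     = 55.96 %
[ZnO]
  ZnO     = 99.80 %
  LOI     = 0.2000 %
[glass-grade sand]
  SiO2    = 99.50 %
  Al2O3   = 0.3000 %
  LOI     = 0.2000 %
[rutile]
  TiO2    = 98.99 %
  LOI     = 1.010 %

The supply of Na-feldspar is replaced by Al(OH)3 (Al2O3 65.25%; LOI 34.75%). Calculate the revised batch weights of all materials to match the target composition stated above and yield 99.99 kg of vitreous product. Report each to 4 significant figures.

The intermediate values are shown (rounded to four significant digits) between the steps — the whole derivation carries full precision at each step. Every reported number is rounded exactly once; all derived quantities (five oxide percentages, LOI, the yield, glass mass, totals) are computed from the weighed amounts on 99.99 kg of glass at exact precision as they appear in either problem or answer.
Per-oxide target masses for 99.99 kg vitreous product:
  ZnO: 22.21% × 99.99 = 22.21 kg
  TiO2: 6.370% × 99.99 = 6.369 kg
  Na2O: 22.61% × 99.99 = 22.61 kg
  SiO2: 44.85% × 99.99 = 44.85 kg
  Al2O3: 3.955% × 99.99 = 3.955 kg
Oxide-by-oxide audit applying the batch weights above, at the basis given (every target is met by its sum net of answer rounding effects):
  ZnO: 22.25·0.9980 = 22.21 kg (target 22.21 kg)
  TiO2: 6.434·0.9899 = 6.369 kg (target 6.369 kg)
  Na2O: 51.33·0.4404 = 22.61 kg (target 22.61 kg)
  SiO2: 45.07·0.9950 = 44.84 kg (target 44.85 kg)
  Al2O3: 5.853·0.6525 + 45.07·0.003000 = 3.954 kg (target 3.955 kg)
Glass mass check: Σ batch − LOI loss = 99.98 kg (the Σ of target masses is 99.99 kg; versus the stated basis of 99.99 kg — rounding explains the deltas).
Batch grand total — Σ batch = 130.9 kg; LOI loss = Σ batch·LOI = 30.96 kg; yield = glass ÷ total batch = 76.36%.

Revised batch per 99.99 kg vitreous product:
  Al(OH)3: 5.853 kg
  sodium sulfate: 51.33 kg
  ZnO: 22.25 kg
  glass-grade sand: 45.07 kg
  rutile: 6.434 kg
Total batch = 130.9 kg; LOI loss = 30.96 kg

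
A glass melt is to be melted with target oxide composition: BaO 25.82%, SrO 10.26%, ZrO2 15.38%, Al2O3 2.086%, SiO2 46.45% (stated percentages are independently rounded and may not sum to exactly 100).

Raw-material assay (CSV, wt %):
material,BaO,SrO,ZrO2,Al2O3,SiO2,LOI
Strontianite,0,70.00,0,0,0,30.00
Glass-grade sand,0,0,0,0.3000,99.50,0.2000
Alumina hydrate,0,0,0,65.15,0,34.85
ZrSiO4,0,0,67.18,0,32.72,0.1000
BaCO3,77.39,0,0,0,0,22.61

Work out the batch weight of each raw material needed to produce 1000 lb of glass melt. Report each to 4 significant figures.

Batch per 1000 lb glass melt:
  Strontianite: 146.6 lb
  Glass-grade sand: 391.5 lb
  Alumina hydrate: 30.22 lb
  ZrSiO4: 228.9 lb
  BaCO3: 333.6 lb
Total batch = 1131 lb; LOI loss = 131.0 lb; yield = 88.42%

The intermediate values are printed, with 4-significant-figure rounding, within the worked lines — all internal work runs at exact precision end to end. Exactly one rounding lands on each reported figure; derived quantities are re-derived in exact precision (yield, net glass mass, five oxide percentages, ignition loss, totals) starting from the weights for 1000 lb of glass, precisely as stated by question or answer.
Oxide-by-oxide targets in 1000 lb glass melt:
  BaO: 25.82% × 1000 = 258.2 lb
  SrO: 10.26% × 1000 = 102.6 lb
  ZrO2: 15.38% × 1000 = 153.8 lb
  Al2O3: 2.086% × 1000 = 20.86 lb
  SiO2: 46.45% × 1000 = 464.5 lb
Sums-versus-targets review from the weights as reported, at the basis given (target by target, the sums agree up to rounding of the answer):
  BaO: 333.6·0.7739 = 258.2 lb (target 258.2 lb)
  SrO: 146.6·0.7000 = 102.6 lb (target 102.6 lb)
  ZrO2: 228.9·0.6718 = 153.8 lb (target 153.8 lb)
  Al2O3: 391.5·0.003000 + 30.22·0.6515 = 20.86 lb (target 20.86 lb)
  SiO2: 391.5·0.9950 + 228.9·0.3272 = 464.4 lb (target 464.5 lb)
Consistency of the glass mass: whole batch net of LOI = 999.9 lb (oxide target masses add up to 1000 lb; stated basis 1000 lb — a pure rounding effect).
Total batch = Σ batch = 1131 lb; LOI removed, Σ of batch·LOI: 131.0 lb; the yield ratio, glass ÷ batch: 88.42%.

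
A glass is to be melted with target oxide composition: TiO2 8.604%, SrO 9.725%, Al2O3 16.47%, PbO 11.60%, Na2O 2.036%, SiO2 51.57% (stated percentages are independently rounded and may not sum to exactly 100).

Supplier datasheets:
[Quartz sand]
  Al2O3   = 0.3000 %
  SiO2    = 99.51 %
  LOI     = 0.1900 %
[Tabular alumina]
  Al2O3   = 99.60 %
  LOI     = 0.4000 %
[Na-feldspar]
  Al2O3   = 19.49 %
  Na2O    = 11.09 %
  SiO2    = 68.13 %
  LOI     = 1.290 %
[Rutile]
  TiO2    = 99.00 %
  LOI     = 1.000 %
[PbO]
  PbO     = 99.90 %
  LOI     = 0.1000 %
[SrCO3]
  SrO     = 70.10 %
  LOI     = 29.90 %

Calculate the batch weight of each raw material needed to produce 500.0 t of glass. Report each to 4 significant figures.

Mid-chain values are printed rounded off to 4 significant digits between the steps; each numeric step carries exact precision at every stage; every reported value is rounded exactly once. Derived quantities are rebuilt in full float precision (glass mass, LOI, the yield, the totals, the six compositions) using the weight values on 500.0 t of glass, as quoted within the question or the answer.
Target oxide masses per 500.0 t glass:
  TiO2: 8.604% × 500.0 = 43.02 t
  SrO: 9.725% × 500.0 = 48.62 t
  Al2O3: 16.47% × 500.0 = 82.35 t
  PbO: 11.60% × 500.0 = 58.00 t
  Na2O: 2.036% × 500.0 = 10.18 t
  SiO2: 51.57% × 500.0 = 257.8 t
Mass-balance tally per oxide given the weights on record, for the quoted basis mass (target by target, the sums agree inside rounding margins):
  TiO2: 43.45·0.9900 = 43.02 t (target 43.02 t)
  SrO: 69.37·0.7010 = 48.63 t (target 48.62 t)
  Al2O3: 196.3·0.003000 + 64.13·0.9960 + 91.79·0.1949 = 82.35 t (target 82.35 t)
  PbO: 58.06·0.9990 = 58.00 t (target 58.00 t)
  Na2O: 91.79·0.1109 = 10.18 t (target 10.18 t)
  SiO2: 196.3·0.9951 + 91.79·0.6813 = 257.9 t (target 257.8 t)
Glass-mass closure: total batch − LOI = 500.1 t (per-oxide target masses sum to 500.0 t; the stated basis being 500.0 t — deltas are rounding alone).
Total batch = Σ batch = 523.1 t; the LOI term Σ batch·LOI equals 23.05 t; the yield ratio, glass ÷ batch: 95.59%.

Batch per 500.0 t glass:
  Quartz sand: 196.3 t
  Tabular alumina: 64.13 t
  Na-feldspar: 91.79 t
  Rutile: 43.45 t
  PbO: 58.06 t
  SrCO3: 69.37 t
Total batch = 523.1 t; LOI loss = 23.05 t; yield = 95.59%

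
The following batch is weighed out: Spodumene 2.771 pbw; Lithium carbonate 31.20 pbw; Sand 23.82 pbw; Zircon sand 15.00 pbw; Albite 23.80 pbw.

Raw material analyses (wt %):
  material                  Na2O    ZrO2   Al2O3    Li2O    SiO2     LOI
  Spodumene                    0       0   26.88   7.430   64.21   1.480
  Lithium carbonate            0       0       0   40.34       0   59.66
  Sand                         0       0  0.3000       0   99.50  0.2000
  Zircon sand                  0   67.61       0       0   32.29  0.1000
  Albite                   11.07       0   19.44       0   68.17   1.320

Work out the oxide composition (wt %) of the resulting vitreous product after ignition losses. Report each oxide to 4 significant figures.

Glass mass = 77.56 pbw (batch 96.59 − LOI 19.03).
Composition: Na2O 3.397%, ZrO2 13.08%, Al2O3 7.018%, Li2O 16.49%, SiO2 60.02%

Every computation carries full precision from start to finish. Working values appear rounded to 4 significant figures across the worked steps — every reported number undergoes a single rounding; all derived quantities (totals, five oxide percentages, glass mass, ignition loss, yield) are computed at full float precision starting from the weights for 77.56 pbw of glass, exactly as shown in the problem or the answer.
Oxide masses out of the charge:
  Na2O: 23.80·0.1107 = 2.635 pbw
  ZrO2: 15.00·0.6761 = 10.14 pbw
  Al2O3: 2.771·0.2688 + 23.82·0.003000 + 23.80·0.1944 = 5.443 pbw
  Li2O: 2.771·0.07430 + 31.20·0.4034 = 12.79 pbw
  SiO2: 2.771·0.6421 + 23.82·0.9950 + 15.00·0.3229 + 23.80·0.6817 = 46.55 pbw
LOI: 2.771·0.01480 + 31.20·0.5966 + 23.82·0.002000 + 15.00·0.001000 + 23.80·0.01320 = 19.03 pbw
Net of LOI, the glass mass = 96.59 − 19.03 = 77.56 pbw (= Σ oxide masses)
wt %: oxide over glass, times 100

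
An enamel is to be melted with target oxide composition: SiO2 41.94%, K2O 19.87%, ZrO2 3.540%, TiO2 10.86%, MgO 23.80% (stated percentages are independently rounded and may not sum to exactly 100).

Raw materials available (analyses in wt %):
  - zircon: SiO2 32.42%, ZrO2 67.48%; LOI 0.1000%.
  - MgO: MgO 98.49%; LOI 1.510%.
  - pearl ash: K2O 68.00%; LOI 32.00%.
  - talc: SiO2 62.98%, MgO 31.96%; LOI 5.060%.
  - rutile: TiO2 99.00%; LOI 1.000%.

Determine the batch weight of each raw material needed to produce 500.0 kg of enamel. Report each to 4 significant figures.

In-progress results are displayed (rounded to four significant figures) on the page — each numeric step holds full float precision from first step to last. Each reported result sees exactly one rounding; the derived quantities (ignition loss, five oxide percentages, glass mass, the totals, the yield) are rebuilt at full float precision from the weighed amounts per 500.0 kg of glass as given in the question or the answer.
Oxide mass targets, per 500.0 kg enamel:
  SiO2: 41.94% × 500.0 = 209.7 kg
  K2O: 19.87% × 500.0 = 99.35 kg
  ZrO2: 3.540% × 500.0 = 17.70 kg
  TiO2: 10.86% × 500.0 = 54.30 kg
  MgO: 23.80% × 500.0 = 119.0 kg
Sums-versus-targets review applying the batch weights above, for the quoted basis mass (target by target, the sums agree up to rounding of the answer):
  SiO2: 26.23·0.3242 + 319.5·0.6298 = 209.7 kg (target 209.7 kg)
  K2O: 146.1·0.6800 = 99.35 kg (target 99.35 kg)
  ZrO2: 26.23·0.6748 = 17.70 kg (target 17.70 kg)
  TiO2: 54.85·0.9900 = 54.30 kg (target 54.30 kg)
  MgO: 17.16·0.9849 + 319.5·0.3196 = 119.0 kg (target 119.0 kg)
Glass-mass sanity pass: total batch − LOI = 500.1 kg (targets for the oxides total 500.0 kg; versus the stated basis of 500.0 kg — differing by rounding only).
Batch total: Σ batch = 563.8 kg; LOI removed, Σ of batch·LOI: 63.75 kg; as yield: glass ÷ batch → 88.69%.

Batch per 500.0 kg enamel:
  zircon: 26.23 kg
  MgO: 17.16 kg
  pearl ash: 146.1 kg
  talc: 319.5 kg
  rutile: 54.85 kg
Total batch = 563.8 kg; LOI loss = 63.75 kg; yield = 88.69%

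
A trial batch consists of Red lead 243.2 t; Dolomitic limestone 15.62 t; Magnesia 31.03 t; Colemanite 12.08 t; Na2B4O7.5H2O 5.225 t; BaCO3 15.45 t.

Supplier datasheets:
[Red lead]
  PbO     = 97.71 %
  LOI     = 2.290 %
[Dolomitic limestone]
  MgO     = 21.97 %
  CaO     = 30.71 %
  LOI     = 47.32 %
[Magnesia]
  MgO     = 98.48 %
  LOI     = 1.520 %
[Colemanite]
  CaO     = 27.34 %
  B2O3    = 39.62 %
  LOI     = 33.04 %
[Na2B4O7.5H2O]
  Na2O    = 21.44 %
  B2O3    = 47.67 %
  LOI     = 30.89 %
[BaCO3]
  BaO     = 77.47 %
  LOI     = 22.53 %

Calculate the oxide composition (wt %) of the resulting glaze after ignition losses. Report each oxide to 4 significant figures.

The whole derivation keeps exact precision from first step to last. Values along the way are printed, rounded to four significant digits, when written out. Every reported figure carries a single rounding; all derived quantities (totals, the yield, glass mass, six oxide percentages, LOI) are rebuilt from the weighed amounts at 300.1 t of glass in full precision, as they appear in the question or the answer.
Oxide masses out of the charge:
  MgO: 15.62·0.2197 + 31.03·0.9848 = 33.99 t
  Na2O: 5.225·0.2144 = 1.120 t
  PbO: 243.2·0.9771 = 237.6 t
  BaO: 15.45·0.7747 = 11.97 t
  CaO: 15.62·0.3071 + 12.08·0.2734 = 8.100 t
  B2O3: 12.08·0.3962 + 5.225·0.4767 = 7.277 t
LOI: 243.2·0.02290 + 15.62·0.4732 + 31.03·0.01520 + 12.08·0.3304 + 5.225·0.3089 + 15.45·0.2253 = 22.52 t
Resulting glass, batch − LOI: 322.6 − 22.52 = 300.1 t (= the summed oxide contributions)
each oxide over glass, ×100, is wt %

Glass mass = 300.1 t (batch 322.6 − LOI 22.52).
Composition: MgO 11.33%, Na2O 0.3733%, PbO 79.19%, BaO 3.989%, CaO 2.699%, B2O3 2.425%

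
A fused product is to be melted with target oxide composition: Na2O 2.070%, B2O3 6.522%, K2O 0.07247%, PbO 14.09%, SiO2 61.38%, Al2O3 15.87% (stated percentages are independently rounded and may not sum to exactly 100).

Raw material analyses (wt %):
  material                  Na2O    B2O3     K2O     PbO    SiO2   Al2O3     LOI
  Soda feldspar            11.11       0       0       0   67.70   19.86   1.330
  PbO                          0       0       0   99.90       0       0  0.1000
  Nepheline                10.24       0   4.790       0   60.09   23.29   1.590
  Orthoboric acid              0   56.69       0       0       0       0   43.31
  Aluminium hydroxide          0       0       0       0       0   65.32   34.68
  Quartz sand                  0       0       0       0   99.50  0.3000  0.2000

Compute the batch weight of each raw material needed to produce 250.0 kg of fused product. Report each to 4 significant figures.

Batch per 250.0 kg fused product:
  Soda feldspar: 43.09 kg
  PbO: 35.26 kg
  Nepheline: 3.782 kg
  Orthoboric acid: 28.76 kg
  Aluminium hydroxide: 45.73 kg
  Quartz sand: 122.6 kg
Total batch = 279.2 kg; LOI loss = 29.23 kg; yield = 89.53%

Working values are displayed (rounded to 4 significant figures) within the worked lines; all arithmetic runs at full float precision from start to finish. Each reported value is rounded once only — the derived quantities (glass mass, LOI, the six compositions, the yield, the totals) are recomputed from the weighed amounts per 250.0 kg of glass at full float precision exactly as printed in question or answer.
Oxide mass targets, per 250.0 kg fused product:
  Na2O: 2.070% × 250.0 = 5.175 kg
  B2O3: 6.522% × 250.0 = 16.30 kg
  K2O: 0.07247% × 250.0 = 0.1812 kg
  PbO: 14.09% × 250.0 = 35.22 kg
  SiO2: 61.38% × 250.0 = 153.4 kg
  Al2O3: 15.87% × 250.0 = 39.67 kg
A balance pass over the oxides, with the batch weights as given, versus the basis set out (summed amounts equal target values once rounding is allowed for):
  Na2O: 43.09·0.1111 + 3.782·0.1024 = 5.175 kg (target 5.175 kg)
  B2O3: 28.76·0.5669 = 16.30 kg (target 16.30 kg)
  K2O: 3.782·0.04790 = 0.1812 kg (target 0.1812 kg)
  PbO: 35.26·0.9990 = 35.22 kg (target 35.22 kg)
  SiO2: 43.09·0.6770 + 3.782·0.6009 + 122.6·0.9950 = 153.4 kg (target 153.4 kg)
  Al2O3: 43.09·0.1986 + 3.782·0.2329 + 45.73·0.6532 + 122.6·0.003000 = 39.68 kg (target 39.67 kg)
Glass-mass sanity pass: batch Σ − ignition loss = 250.0 kg (the Σ of target masses is 250.0 kg; stated basis 250.0 kg — any gap is answer rounding).
Adding the batch up: Σ batch = 279.2 kg; loss to ignition Σ batch·LOI = 29.23 kg; yield, glass over the total, = 89.53%.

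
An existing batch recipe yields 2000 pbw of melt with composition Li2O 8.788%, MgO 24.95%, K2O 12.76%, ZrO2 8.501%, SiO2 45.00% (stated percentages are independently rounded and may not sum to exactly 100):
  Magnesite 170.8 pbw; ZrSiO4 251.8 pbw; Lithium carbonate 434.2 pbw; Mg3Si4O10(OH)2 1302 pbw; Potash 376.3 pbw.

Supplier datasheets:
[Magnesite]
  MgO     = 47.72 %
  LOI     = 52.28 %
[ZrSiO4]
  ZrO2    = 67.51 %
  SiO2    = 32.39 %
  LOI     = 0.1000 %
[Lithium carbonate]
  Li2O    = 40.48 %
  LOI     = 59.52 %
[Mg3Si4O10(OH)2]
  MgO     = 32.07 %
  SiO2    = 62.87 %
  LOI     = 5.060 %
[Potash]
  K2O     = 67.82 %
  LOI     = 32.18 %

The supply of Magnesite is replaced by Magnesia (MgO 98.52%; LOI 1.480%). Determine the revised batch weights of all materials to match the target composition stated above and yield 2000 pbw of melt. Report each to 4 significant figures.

The working math carries full precision in every operation — working values appear rounded to four significant figures as written; a single rounding yields every reported number. Derived quantities, including net glass mass, the totals, ignition loss, yield, five oxide percentages, are rebuilt from the weighed amounts per 2000 pbw of glass in full float precision exactly as shown in the problem or answer text.
The oxide mass targets at 2000 pbw melt:
  Li2O: 8.788% × 2000 = 175.8 pbw
  MgO: 24.95% × 2000 = 499.0 pbw
  K2O: 12.76% × 2000 = 255.2 pbw
  ZrO2: 8.501% × 2000 = 170.0 pbw
  SiO2: 45.00% × 2000 = 900.0 pbw
Sums-versus-targets review using the reported weights, at the basis given (oxide sums agree with the targets modulo rounding of the values):
  Li2O: 434.2·0.4048 = 175.8 pbw (target 175.8 pbw)
  MgO: 82.74·0.9852 + 1302·0.3207 = 499.1 pbw (target 499.0 pbw)
  K2O: 376.3·0.6782 = 255.2 pbw (target 255.2 pbw)
  ZrO2: 251.8·0.6751 = 170.0 pbw (target 170.0 pbw)
  SiO2: 251.8·0.3239 + 1302·0.6287 = 900.1 pbw (target 900.0 pbw)
Glass-mass bookkeeping: total charge less LOI = 2000 pbw (targets for the oxides total 2000 pbw; against the stated basis, 2000 pbw — gaps are rounding artifacts).
Whole-batch sum: Σ batch = 2447 pbw; Σ batch·LOI gives LOI loss = 446.9 pbw; yield: glass divided by total = 81.74%.

Revised batch per 2000 pbw melt:
  Magnesia: 82.74 pbw
  ZrSiO4: 251.8 pbw
  Lithium carbonate: 434.2 pbw
  Mg3Si4O10(OH)2: 1302 pbw
  Potash: 376.3 pbw
Total batch = 2447 pbw; LOI loss = 446.9 pbw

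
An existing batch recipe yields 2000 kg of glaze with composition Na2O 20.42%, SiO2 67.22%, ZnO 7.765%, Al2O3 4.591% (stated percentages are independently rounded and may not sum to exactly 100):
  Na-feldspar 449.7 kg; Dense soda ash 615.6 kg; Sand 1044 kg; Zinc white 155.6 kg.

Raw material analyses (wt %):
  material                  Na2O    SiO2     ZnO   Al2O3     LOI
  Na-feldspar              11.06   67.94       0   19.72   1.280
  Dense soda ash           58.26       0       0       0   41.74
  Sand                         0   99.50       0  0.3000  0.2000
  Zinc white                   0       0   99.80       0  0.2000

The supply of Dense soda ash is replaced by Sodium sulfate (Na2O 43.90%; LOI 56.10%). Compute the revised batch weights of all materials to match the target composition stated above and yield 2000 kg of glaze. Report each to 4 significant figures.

The working math holds full precision at each step. Mid-chain values appear, with 4-significant-digit rounding, on the page — each reported figure receives exactly one rounding; the derived quantities, including the totals, the yield, glass mass, four oxide percentages, ignition loss, are rebuilt from the weighed amounts per 2000 kg of glass at full float precision as they appear in the problem or the answer.
Target masses of each oxide per 2000 kg glaze:
  Na2O: 20.42% × 2000 = 408.4 kg
  SiO2: 67.22% × 2000 = 1344 kg
  ZnO: 7.765% × 2000 = 155.3 kg
  Al2O3: 4.591% × 2000 = 91.82 kg
Balance tally, oxide-wise, working from each reported weight, at the basis given (delivered sums recover each target within answer rounding):
  Na2O: 449.7·0.1106 + 817.0·0.4390 = 408.4 kg (target 408.4 kg)
  SiO2: 449.7·0.6794 + 1044·0.9950 = 1344 kg (target 1344 kg)
  ZnO: 155.6·0.9980 = 155.3 kg (target 155.3 kg)
  Al2O3: 449.7·0.1972 + 1044·0.003000 = 91.81 kg (target 91.82 kg)
Consistency of the glass mass: whole batch net of LOI = 2000 kg (summing oxide targets gives 2000 kg; with the basis standing at 2000 kg — rounding explains the deltas).
Whole-batch sum: Σ batch = 2466 kg; ignition loss, Σ(batch × LOI) = 466.5 kg; yield, glass over the total, = 81.09%.

Revised batch per 2000 kg glaze:
  Na-feldspar: 449.7 kg
  Sodium sulfate: 817.0 kg
  Sand: 1044 kg
  Zinc white: 155.6 kg
Total batch = 2466 kg; LOI loss = 466.5 kg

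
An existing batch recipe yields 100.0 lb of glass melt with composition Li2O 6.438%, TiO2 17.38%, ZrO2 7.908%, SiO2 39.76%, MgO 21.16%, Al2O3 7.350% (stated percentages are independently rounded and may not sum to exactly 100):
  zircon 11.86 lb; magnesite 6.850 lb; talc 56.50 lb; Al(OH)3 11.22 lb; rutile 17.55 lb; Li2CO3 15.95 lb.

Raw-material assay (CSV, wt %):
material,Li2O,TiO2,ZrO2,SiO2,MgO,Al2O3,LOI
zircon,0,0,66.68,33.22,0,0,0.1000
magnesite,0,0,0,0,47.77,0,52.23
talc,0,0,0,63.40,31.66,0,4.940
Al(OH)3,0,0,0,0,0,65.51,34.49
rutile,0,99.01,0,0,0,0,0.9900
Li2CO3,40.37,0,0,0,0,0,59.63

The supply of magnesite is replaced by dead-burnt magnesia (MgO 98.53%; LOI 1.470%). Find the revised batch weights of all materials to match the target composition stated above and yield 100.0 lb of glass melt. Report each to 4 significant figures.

Revised batch per 100.0 lb glass melt:
  zircon: 11.86 lb
  dead-burnt magnesia: 3.321 lb
  talc: 56.50 lb
  Al(OH)3: 11.22 lb
  rutile: 17.55 lb
  Li2CO3: 15.95 lb
Total batch = 116.4 lb; LOI loss = 16.41 lb

The working math carries full precision in all steps; in-progress results are displayed rounded to 4 significant figures when written out. Each reported figure is rounded once only; derived quantities, which include the yield, LOI, six oxide percentages, net glass mass, the totals, are rebuilt at full float precision, as written in question or answer, from the weighed amounts on 100.0 lb of glass.
The oxide mass targets at 100.0 lb glass melt:
  Li2O: 6.438% × 100.0 = 6.438 lb
  TiO2: 17.38% × 100.0 = 17.38 lb
  ZrO2: 7.908% × 100.0 = 7.908 lb
  SiO2: 39.76% × 100.0 = 39.76 lb
  MgO: 21.16% × 100.0 = 21.16 lb
  Al2O3: 7.350% × 100.0 = 7.350 lb
Per-oxide balance check applying the batch weights above, against the basis in use (oxide sums agree with the targets net of answer rounding effects):
  Li2O: 15.95·0.4037 = 6.439 lb (target 6.438 lb)
  TiO2: 17.55·0.9901 = 17.38 lb (target 17.38 lb)
  ZrO2: 11.86·0.6668 = 7.908 lb (target 7.908 lb)
  SiO2: 11.86·0.3322 + 56.50·0.6340 = 39.76 lb (target 39.76 lb)
  MgO: 3.321·0.9853 + 56.50·0.3166 = 21.16 lb (target 21.16 lb)
  Al2O3: 11.22·0.6551 = 7.350 lb (target 7.350 lb)
Consistency of the glass mass: the batch minus its LOI: 99.99 lb (the targets, summed, come to 100.0 lb; basis as stated: 100.0 lb — rounding explains the deltas).
Batch total: Σ batch = 116.4 lb; LOI loss = Σ batch·LOI = 16.41 lb; yield = glass ÷ total batch = 85.91%.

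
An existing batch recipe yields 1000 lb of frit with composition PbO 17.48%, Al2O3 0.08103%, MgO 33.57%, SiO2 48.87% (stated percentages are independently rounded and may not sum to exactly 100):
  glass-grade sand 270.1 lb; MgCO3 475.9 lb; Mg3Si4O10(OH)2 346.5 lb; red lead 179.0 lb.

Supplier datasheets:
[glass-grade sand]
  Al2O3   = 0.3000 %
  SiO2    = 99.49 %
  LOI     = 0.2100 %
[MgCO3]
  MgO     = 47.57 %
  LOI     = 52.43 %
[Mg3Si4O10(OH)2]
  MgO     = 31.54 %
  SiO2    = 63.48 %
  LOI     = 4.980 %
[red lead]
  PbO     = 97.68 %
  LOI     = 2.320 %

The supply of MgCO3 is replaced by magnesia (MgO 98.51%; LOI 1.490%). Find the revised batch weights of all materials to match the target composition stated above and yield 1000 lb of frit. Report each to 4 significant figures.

Rounding to four significant digits applies to every intermediate as printed. The whole derivation keeps exact precision through the solve. A single rounding produces each reported result; the derived quantities (totals, ignition loss, yield, glass mass, the four compositions) are computed in full precision starting from the weights at 1000 lb of glass, exactly as shown in the problem or answer text.
The oxide mass targets at 1000 lb frit:
  PbO: 17.48% × 1000 = 174.8 lb
  Al2O3: 0.08103% × 1000 = 0.8103 lb
  MgO: 33.57% × 1000 = 335.7 lb
  SiO2: 48.87% × 1000 = 488.7 lb
Oxide-by-oxide audit per the reported batch figures, against the basis in use (sums match the target masses once rounding is allowed for):
  PbO: 179.0·0.9768 = 174.8 lb (target 174.8 lb)
  Al2O3: 270.1·0.003000 = 0.8103 lb (target 0.8103 lb)
  MgO: 229.8·0.9851 + 346.5·0.3154 = 335.7 lb (target 335.7 lb)
  SiO2: 270.1·0.9949 + 346.5·0.6348 = 488.7 lb (target 488.7 lb)
Consistency of the glass mass: net batch after ignition = 1000 lb (per-oxide target masses sum to 1000 lb; basis as stated: 1000 lb — any gap is answer rounding).
Batch grand total — Σ batch = 1025 lb; loss to ignition Σ batch·LOI = 25.40 lb; the yield ratio, glass ÷ batch: 97.52%.

Revised batch per 1000 lb frit:
  glass-grade sand: 270.1 lb
  magnesia: 229.8 lb
  Mg3Si4O10(OH)2: 346.5 lb
  red lead: 179.0 lb
Total batch = 1025 lb; LOI loss = 25.40 lb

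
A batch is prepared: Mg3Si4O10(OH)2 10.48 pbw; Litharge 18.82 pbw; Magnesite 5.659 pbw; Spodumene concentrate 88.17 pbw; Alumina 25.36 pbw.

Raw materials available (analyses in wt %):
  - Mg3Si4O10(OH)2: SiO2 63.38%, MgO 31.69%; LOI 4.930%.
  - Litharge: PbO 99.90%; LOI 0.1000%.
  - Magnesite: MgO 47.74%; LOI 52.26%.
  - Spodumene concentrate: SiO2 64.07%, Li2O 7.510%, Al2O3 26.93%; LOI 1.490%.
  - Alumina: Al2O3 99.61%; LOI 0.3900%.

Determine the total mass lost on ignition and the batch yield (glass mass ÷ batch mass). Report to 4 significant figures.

LOI loss = 4.906 pbw; glass = 143.6 pbw; yield = 96.70%

All internal work maintains full precision throughout. The intermediate values are shown (rounded to 4 significant figures) in the working; exactly one rounding lands on every reported number; derived quantities (glass mass, the totals, yield, the five compositions, ignition loss) are re-derived from the batch weights for 143.6 pbw of glass in full float precision, as they appear in either problem or answer.
Material-by-material LOI:
  Mg3Si4O10(OH)2: 10.48 × 0.04930 = 0.5167 pbw
  Litharge: 18.82 × 0.001000 = 0.01882 pbw
  Magnesite: 5.659 × 0.5226 = 2.957 pbw
  Spodumene concentrate: 88.17 × 0.01490 = 1.314 pbw
  Alumina: 25.36 × 0.003900 = 0.09890 pbw
Total LOI = 4.906 pbw
Glass = batch − LOI = 148.5 − 4.906 = 143.6 pbw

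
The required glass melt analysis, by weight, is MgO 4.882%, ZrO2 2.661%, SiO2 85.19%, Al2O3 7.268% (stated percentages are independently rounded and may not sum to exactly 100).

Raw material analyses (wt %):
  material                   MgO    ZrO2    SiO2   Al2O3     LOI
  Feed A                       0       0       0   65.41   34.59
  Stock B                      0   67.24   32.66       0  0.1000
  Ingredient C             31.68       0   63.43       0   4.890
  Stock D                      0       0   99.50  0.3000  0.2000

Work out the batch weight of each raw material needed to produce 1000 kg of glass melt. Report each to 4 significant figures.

Batch per 1000 kg glass melt:
  Feed A: 107.7 kg
  Stock B: 39.57 kg
  Ingredient C: 154.1 kg
  Stock D: 745.0 kg
Total batch = 1046 kg; LOI loss = 46.32 kg; yield = 95.57%

All arithmetic runs at full float precision end to end. In-progress results are displayed (rounded to four significant figures) within the worked lines — every reported value is rounded only once; derived quantities, which include the totals, ignition loss, the four compositions, the yield, net glass mass, are rebuilt in full float precision, as they appear in either problem or answer, starting from the weights for 1000 kg of glass.
The oxide mass targets at 1000 kg glass melt:
  MgO: 4.882% × 1000 = 48.82 kg
  ZrO2: 2.661% × 1000 = 26.61 kg
  SiO2: 85.19% × 1000 = 851.9 kg
  Al2O3: 7.268% × 1000 = 72.68 kg
Checking each oxide sum given the weights on record, versus the basis set out (oxide sums agree with the targets net of answer rounding effects):
  MgO: 154.1·0.3168 = 48.82 kg (target 48.82 kg)
  ZrO2: 39.57·0.6724 = 26.61 kg (target 26.61 kg)
  SiO2: 39.57·0.3266 + 154.1·0.6343 + 745.0·0.9950 = 851.9 kg (target 851.9 kg)
  Al2O3: 107.7·0.6541 + 745.0·0.003000 = 72.68 kg (target 72.68 kg)
Mass balance on the glass: batch total minus LOI = 1000 kg (the targets, summed, come to 1000 kg; basis as stated: 1000 kg — any gap is answer rounding).
Batch total: Σ batch = 1046 kg; LOI loss = Σ batch·LOI = 46.32 kg; glass ÷ batch gives a yield of 95.57%.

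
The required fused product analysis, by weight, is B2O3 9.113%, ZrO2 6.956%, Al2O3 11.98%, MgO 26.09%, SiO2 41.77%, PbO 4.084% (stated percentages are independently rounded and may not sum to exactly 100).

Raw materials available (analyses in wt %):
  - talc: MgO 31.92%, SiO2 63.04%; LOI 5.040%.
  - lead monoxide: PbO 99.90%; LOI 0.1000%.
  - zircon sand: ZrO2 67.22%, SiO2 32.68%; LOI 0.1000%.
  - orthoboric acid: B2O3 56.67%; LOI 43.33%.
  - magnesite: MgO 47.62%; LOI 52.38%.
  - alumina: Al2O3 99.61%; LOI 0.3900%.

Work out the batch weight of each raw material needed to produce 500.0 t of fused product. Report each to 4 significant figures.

Batch per 500.0 t fused product:
  talc: 304.5 t
  lead monoxide: 20.44 t
  zircon sand: 51.74 t
  orthoboric acid: 80.40 t
  magnesite: 69.85 t
  alumina: 60.13 t
Total batch = 587.1 t; LOI loss = 87.08 t; yield = 85.17%

Mid-chain values are shown, with 4-significant-figure rounding, in the printout. Every computation maintains exact precision all the way through; every reported figure carries a single rounding — the derived quantities are carried at full float precision (net glass mass, ignition loss, yield, totals, the six compositions) from the batch weights for 500.0 t of glass, as set out in the problem or answer text.
Oxide mass targets, per 500.0 t fused product:
  B2O3: 9.113% × 500.0 = 45.56 t
  ZrO2: 6.956% × 500.0 = 34.78 t
  Al2O3: 11.98% × 500.0 = 59.90 t
  MgO: 26.09% × 500.0 = 130.4 t
  SiO2: 41.77% × 500.0 = 208.8 t
  PbO: 4.084% × 500.0 = 20.42 t
Sums-versus-targets review from the weights as reported, per the basis as stated (sum by sum, the targets are met given rounding of the digits):
  B2O3: 80.40·0.5667 = 45.56 t (target 45.56 t)
  ZrO2: 51.74·0.6722 = 34.78 t (target 34.78 t)
  Al2O3: 60.13·0.9961 = 59.90 t (target 59.90 t)
  MgO: 304.5·0.3192 + 69.85·0.4762 = 130.5 t (target 130.4 t)
  SiO2: 304.5·0.6304 + 51.74·0.3268 = 208.9 t (target 208.8 t)
  PbO: 20.44·0.9990 = 20.42 t (target 20.42 t)
Glass-mass bookkeeping: batch total minus LOI = 500.0 t (targets for the oxides total 500.0 t; versus the stated basis of 500.0 t — a pure rounding effect).
Batch grand total — Σ batch = 587.1 t; LOI removed, Σ of batch·LOI: 87.08 t; the yield ratio, glass ÷ batch: 85.17%.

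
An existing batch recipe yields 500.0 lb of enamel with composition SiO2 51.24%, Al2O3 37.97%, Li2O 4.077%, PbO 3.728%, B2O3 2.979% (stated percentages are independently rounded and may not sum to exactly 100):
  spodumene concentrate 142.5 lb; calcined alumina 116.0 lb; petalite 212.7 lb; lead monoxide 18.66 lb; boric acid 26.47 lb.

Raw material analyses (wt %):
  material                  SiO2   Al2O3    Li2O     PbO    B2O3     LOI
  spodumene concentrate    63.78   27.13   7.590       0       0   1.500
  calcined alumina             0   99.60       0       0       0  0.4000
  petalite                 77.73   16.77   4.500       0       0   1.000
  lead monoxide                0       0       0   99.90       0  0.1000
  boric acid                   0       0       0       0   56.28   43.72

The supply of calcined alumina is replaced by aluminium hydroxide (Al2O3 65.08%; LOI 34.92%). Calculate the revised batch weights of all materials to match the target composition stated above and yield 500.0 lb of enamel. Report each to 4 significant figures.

Revised batch per 500.0 lb enamel:
  spodumene concentrate: 142.5 lb
  aluminium hydroxide: 177.5 lb
  petalite: 212.7 lb
  lead monoxide: 18.66 lb
  boric acid: 26.47 lb
Total batch = 577.8 lb; LOI loss = 77.84 lb

All internal work maintains exact precision throughout — working values are printed, with 4-significant-figure rounding, as written. Each reported result undergoes a single rounding. All derived quantities are carried from the batch weights at 500.0 lb of glass at full precision (ignition loss, net glass mass, the five compositions, yield, the totals) as written in problem or answer.
Target masses of each oxide per 500.0 lb enamel:
  SiO2: 51.24% × 500.0 = 256.2 lb
  Al2O3: 37.97% × 500.0 = 189.8 lb
  Li2O: 4.077% × 500.0 = 20.39 lb
  PbO: 3.728% × 500.0 = 18.64 lb
  B2O3: 2.979% × 500.0 = 14.90 lb
A balance pass over the oxides, with the batch weights as given, for the quoted basis mass (oxide sums agree with the targets modulo rounding of the values):
  SiO2: 142.5·0.6378 + 212.7·0.7773 = 256.2 lb (target 256.2 lb)
  Al2O3: 142.5·0.2713 + 177.5·0.6508 + 212.7·0.1677 = 189.8 lb (target 189.8 lb)
  Li2O: 142.5·0.07590 + 212.7·0.04500 = 20.39 lb (target 20.39 lb)
  PbO: 18.66·0.9990 = 18.64 lb (target 18.64 lb)
  B2O3: 26.47·0.5628 = 14.90 lb (target 14.90 lb)
Glass-mass closure: total batch − LOI = 500.0 lb (summing oxide targets gives 500.0 lb; with the basis standing at 500.0 lb — deltas are rounding alone).
Batch total: Σ batch = 577.8 lb; the LOI term Σ batch·LOI equals 77.84 lb; glass ÷ batch gives a yield of 86.53%.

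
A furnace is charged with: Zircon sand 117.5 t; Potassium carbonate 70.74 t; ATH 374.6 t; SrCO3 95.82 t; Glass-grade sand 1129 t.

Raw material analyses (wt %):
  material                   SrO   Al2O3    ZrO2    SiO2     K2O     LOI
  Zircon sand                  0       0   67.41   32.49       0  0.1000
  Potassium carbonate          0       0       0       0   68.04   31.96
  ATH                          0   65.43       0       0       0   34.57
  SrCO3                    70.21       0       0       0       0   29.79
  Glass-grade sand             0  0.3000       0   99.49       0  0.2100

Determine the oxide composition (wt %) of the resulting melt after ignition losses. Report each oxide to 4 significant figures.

Glass mass = 1605 t (batch 1788 − LOI 183.1).
Composition: SrO 4.193%, Al2O3 15.49%, ZrO2 4.936%, SiO2 72.38%, K2O 3.000%

All arithmetic carries full precision end to end. In-progress results are printed, with 4-significant-figure rounding, when written out. Each reported value includes exactly one rounding — the derived quantities are re-derived in full float precision (the yield, five oxide percentages, glass mass, the totals, ignition loss) from the weighed amounts at 1605 t of glass as they appear in the problem or answer text.
Oxide-by-oxide delivered mass:
  SrO: 95.82·0.7021 = 67.28 t
  Al2O3: 374.6·0.6543 + 1129·0.003000 = 248.5 t
  ZrO2: 117.5·0.6741 = 79.21 t
  SiO2: 117.5·0.3249 + 1129·0.9949 = 1161 t
  K2O: 70.74·0.6804 = 48.13 t
LOI: 117.5·0.001000 + 70.74·0.3196 + 374.6·0.3457 + 95.82·0.2979 + 1129·0.002100 = 183.1 t
Glass = total batch minus LOI = 1788 − 183.1 = 1605 t (= the summed oxide contributions)
percent share: oxide ÷ glass, ×100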